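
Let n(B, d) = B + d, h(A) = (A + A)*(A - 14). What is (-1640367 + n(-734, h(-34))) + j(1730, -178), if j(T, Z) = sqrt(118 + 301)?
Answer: -1637837 + sqrt(419) ≈ -1.6378e+6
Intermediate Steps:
j(T, Z) = sqrt(419)
h(A) = 2*A*(-14 + A) (h(A) = (2*A)*(-14 + A) = 2*A*(-14 + A))
(-1640367 + n(-734, h(-34))) + j(1730, -178) = (-1640367 + (-734 + 2*(-34)*(-14 - 34))) + sqrt(419) = (-1640367 + (-734 + 2*(-34)*(-48))) + sqrt(419) = (-1640367 + (-734 + 3264)) + sqrt(419) = (-1640367 + 2530) + sqrt(419) = -1637837 + sqrt(419)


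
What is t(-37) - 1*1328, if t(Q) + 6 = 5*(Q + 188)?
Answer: -579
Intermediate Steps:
t(Q) = 934 + 5*Q (t(Q) = -6 + 5*(Q + 188) = -6 + 5*(188 + Q) = -6 + (940 + 5*Q) = 934 + 5*Q)
t(-37) - 1*1328 = (934 + 5*(-37)) - 1*1328 = (934 - 185) - 1328 = 749 - 1328 = -579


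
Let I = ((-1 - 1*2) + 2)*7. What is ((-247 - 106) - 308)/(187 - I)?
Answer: -661/194 ≈ -3.4072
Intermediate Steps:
I = -7 (I = ((-1 - 2) + 2)*7 = (-3 + 2)*7 = -1*7 = -7)
((-247 - 106) - 308)/(187 - I) = ((-247 - 106) - 308)/(187 - 1*(-7)) = (-353 - 308)/(187 + 7) = -661/194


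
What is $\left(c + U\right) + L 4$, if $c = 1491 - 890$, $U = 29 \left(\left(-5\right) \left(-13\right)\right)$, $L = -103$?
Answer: $2074$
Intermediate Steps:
$U = 1885$ ($U = 29 \cdot 65 = 1885$)
$c = 601$ ($c = 1491 - 890 = 601$)
$\left(c + U\right) + L 4 = \left(601 + 1885\right) - 412 = 2486 - 412 = 2074$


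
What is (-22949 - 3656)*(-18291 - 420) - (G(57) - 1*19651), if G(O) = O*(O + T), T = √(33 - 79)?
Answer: 497822557 - 57*I*√46 ≈ 4.9782e+8 - 386.59*I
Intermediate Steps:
T = I*√46 (T = √(-46) = I*√46 ≈ 6.7823*I)
G(O) = O*(O + I*√46)
(-22949 - 3656)*(-18291 - 420) - (G(57) - 1*19651) = (-22949 - 3656)*(-18291 - 420) - (57*(57 + I*√46) - 1*19651) = -26605*(-18711) - ((3249 + 57*I*√46) - 19651) = 497806155 - (-16402 + 57*I*√46) = 497806155 + (16402 - 57*I*√46) = 497822557 - 57*I*√46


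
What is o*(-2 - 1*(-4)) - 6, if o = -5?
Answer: -16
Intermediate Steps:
o*(-2 - 1*(-4)) - 6 = -5*(-2 - 1*(-4)) - 6 = -5*(-2 + 4) - 6 = -5*2 - 6 = -10 - 6 = -16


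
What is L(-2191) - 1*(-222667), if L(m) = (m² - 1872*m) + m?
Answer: 9122509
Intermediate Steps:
L(m) = m² - 1871*m
L(-2191) - 1*(-222667) = -2191*(-1871 - 2191) - 1*(-222667) = -2191*(-4062) + 222667 = 8899842 + 222667 = 9122509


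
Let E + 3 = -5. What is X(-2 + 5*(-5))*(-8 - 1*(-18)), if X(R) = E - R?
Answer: 190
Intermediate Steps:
E = -8 (E = -3 - 5 = -8)
X(R) = -8 - R
X(-2 + 5*(-5))*(-8 - 1*(-18)) = (-8 - (-2 + 5*(-5)))*(-8 - 1*(-18)) = (-8 - (-2 - 25))*(-8 + 18) = (-8 - 1*(-27))*10 = (-8 + 27)*10 = 19*10 = 190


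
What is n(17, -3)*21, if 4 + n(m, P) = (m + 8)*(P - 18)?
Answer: -11109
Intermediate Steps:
n(m, P) = -4 + (-18 + P)*(8 + m) (n(m, P) = -4 + (m + 8)*(P - 18) = -4 + (8 + m)*(-18 + P) = -4 + (-18 + P)*(8 + m))
n(17, -3)*21 = (-148 - 18*17 + 8*(-3) - 3*17)*21 = (-148 - 306 - 24 - 51)*21 = -529*21 = -11109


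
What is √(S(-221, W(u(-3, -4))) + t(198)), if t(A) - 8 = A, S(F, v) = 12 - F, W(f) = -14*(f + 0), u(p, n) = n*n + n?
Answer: √439 ≈ 20.952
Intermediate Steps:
u(p, n) = n + n² (u(p, n) = n² + n = n + n²)
W(f) = -14*f
t(A) = 8 + A
√(S(-221, W(u(-3, -4))) + t(198)) = √((12 - 1*(-221)) + (8 + 198)) = √((12 + 221) + 206) = √(233 + 206) = √439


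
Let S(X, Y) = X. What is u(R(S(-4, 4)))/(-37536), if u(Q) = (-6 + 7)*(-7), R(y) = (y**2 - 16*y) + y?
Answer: 7/37536 ≈ 0.00018649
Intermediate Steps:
R(y) = y**2 - 15*y
u(Q) = -7 (u(Q) = 1*(-7) = -7)
u(R(S(-4, 4)))/(-37536) = -7/(-37536) = -7*(-1/37536) = 7/37536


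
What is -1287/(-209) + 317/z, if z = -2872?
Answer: 330001/54568 ≈ 6.0475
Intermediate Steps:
-1287/(-209) + 317/z = -1287/(-209) + 317/(-2872) = -1287*(-1/209) + 317*(-1/2872) = 117/19 - 317/2872 = 330001/54568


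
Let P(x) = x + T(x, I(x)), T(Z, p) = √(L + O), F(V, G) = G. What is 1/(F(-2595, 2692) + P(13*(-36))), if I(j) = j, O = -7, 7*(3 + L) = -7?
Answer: 2224/4946187 - I*√11/4946187 ≈ 0.00044964 - 6.7054e-7*I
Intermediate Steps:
L = -4 (L = -3 + (⅐)*(-7) = -3 - 1 = -4)
T(Z, p) = I*√11 (T(Z, p) = √(-4 - 7) = √(-11) = I*√11)
P(x) = x + I*√11
1/(F(-2595, 2692) + P(13*(-36))) = 1/(2692 + (13*(-36) + I*√11)) = 1/(2692 + (-468 + I*√11)) = 1/(2224 + I*√11)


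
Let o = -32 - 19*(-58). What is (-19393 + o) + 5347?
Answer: -12976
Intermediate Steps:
o = 1070 (o = -32 + 1102 = 1070)
(-19393 + o) + 5347 = (-19393 + 1070) + 5347 = -18323 + 5347 = -12976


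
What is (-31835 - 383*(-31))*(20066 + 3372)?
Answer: -467869356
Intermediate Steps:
(-31835 - 383*(-31))*(20066 + 3372) = (-31835 + 11873)*23438 = -19962*23438 = -467869356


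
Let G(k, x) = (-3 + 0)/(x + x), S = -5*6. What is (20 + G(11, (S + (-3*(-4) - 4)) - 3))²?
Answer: 1006009/2500 ≈ 402.40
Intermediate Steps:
S = -30
G(k, x) = -3/(2*x) (G(k, x) = -3*1/(2*x) = -3/(2*x))
(20 + G(11, (S + (-3*(-4) - 4)) - 3))² = (20 - 3/(2*((-30 + (-3*(-4) - 4)) - 3)))² = (20 - 3/(2*((-30 + (12 - 4)) - 3)))² = (20 - 3/(2*((-30 + 8) - 3)))² = (20 - 3/(2*(-22 - 3)))² = (20 - 3/2/(-25))² = (20 - 3/2*(-1/25))² = (20 + 3/50)² = (1003/50)² = 1006009/2500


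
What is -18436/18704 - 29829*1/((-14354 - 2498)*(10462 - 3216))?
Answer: -140665907281/142746113048 ≈ -0.98543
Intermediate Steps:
-18436/18704 - 29829*1/((-14354 - 2498)*(10462 - 3216)) = -18436*1/18704 - 29829/(7246*(-16852)) = -4609/4676 - 29829/(-122109592) = -4609/4676 - 29829*(-1/122109592) = -4609/4676 + 29829/122109592 = -140665907281/142746113048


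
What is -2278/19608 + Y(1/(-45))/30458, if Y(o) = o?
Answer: -260189099/2239576740 ≈ -0.11618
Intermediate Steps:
-2278/19608 + Y(1/(-45))/30458 = -2278/19608 + 1/(-45*30458) = -2278*1/19608 - 1/45*1/30458 = -1139/9804 - 1/1370610 = -260189099/2239576740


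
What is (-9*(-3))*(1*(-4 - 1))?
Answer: -135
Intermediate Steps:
(-9*(-3))*(1*(-4 - 1)) = 27*(1*(-5)) = 27*(-5) = -135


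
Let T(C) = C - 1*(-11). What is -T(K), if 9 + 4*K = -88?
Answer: 53/4 ≈ 13.250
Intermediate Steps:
K = -97/4 (K = -9/4 + (¼)*(-88) = -9/4 - 22 = -97/4 ≈ -24.250)
T(C) = 11 + C (T(C) = C + 11 = 11 + C)
-T(K) = -(11 - 97/4) = -1*(-53/4) = 53/4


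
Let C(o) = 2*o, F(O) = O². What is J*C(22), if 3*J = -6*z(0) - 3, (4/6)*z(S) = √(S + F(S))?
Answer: -44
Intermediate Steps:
z(S) = 3*√(S + S²)/2
J = -1 (J = (-9*√(0*(1 + 0)) - 3)/3 = (-9*√(0*1) - 3)/3 = (-9*√0 - 3)/3 = (-9*0 - 3)/3 = (-6*0 - 3)/3 = (0 - 3)/3 = (⅓)*(-3) = -1)
J*C(22) = -2*22 = -1*44 = -44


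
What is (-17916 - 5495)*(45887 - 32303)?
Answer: -318015024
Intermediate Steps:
(-17916 - 5495)*(45887 - 32303) = -23411*13584 = -318015024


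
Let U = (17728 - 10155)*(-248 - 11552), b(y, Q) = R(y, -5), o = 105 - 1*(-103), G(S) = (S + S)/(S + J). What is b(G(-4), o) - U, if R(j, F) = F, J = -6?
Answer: 89361395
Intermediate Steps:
G(S) = 2*S/(-6 + S) (G(S) = (S + S)/(S - 6) = (2*S)/(-6 + S) = 2*S/(-6 + S))
o = 208 (o = 105 + 103 = 208)
b(y, Q) = -5
U = -89361400 (U = 7573*(-11800) = -89361400)
b(G(-4), o) - U = -5 - 1*(-89361400) = -5 + 89361400 = 89361395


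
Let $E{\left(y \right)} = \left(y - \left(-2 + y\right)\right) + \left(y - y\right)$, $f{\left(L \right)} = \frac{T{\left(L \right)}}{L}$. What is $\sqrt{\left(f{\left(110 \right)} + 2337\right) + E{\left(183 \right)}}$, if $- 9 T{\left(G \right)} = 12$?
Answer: $\frac{\sqrt{63678945}}{165} \approx 48.363$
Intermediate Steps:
$T{\left(G \right)} = - \frac{4}{3}$ ($T{\left(G \right)} = \left(- \frac{1}{9}\right) 12 = - \frac{4}{3}$)
$f{\left(L \right)} = - \frac{4}{3 L}$
$E{\left(y \right)} = 2$ ($E{\left(y \right)} = 2 + 0 = 2$)
$\sqrt{\left(f{\left(110 \right)} + 2337\right) + E{\left(183 \right)}} = \sqrt{\left(- \frac{4}{3 \cdot 110} + 2337\right) + 2} = \sqrt{\left(\left(- \frac{4}{3}\right) \frac{1}{110} + 2337\right) + 2} = \sqrt{\left(- \frac{2}{165} + 2337\right) + 2} = \sqrt{\frac{385603}{165} + 2} = \sqrt{\frac{385933}{165}} = \frac{\sqrt{63678945}}{165}$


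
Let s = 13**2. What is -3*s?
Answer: -507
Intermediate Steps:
s = 169
-3*s = -3*169 = -507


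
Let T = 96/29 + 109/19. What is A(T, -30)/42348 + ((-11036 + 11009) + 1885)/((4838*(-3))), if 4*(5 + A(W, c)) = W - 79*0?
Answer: -9639111507/75259115216 ≈ -0.12808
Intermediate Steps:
T = 4985/551 (T = 96*(1/29) + 109*(1/19) = 96/29 + 109/19 = 4985/551 ≈ 9.0472)
A(W, c) = -5 + W/4 (A(W, c) = -5 + (W - 79*0)/4 = -5 + (W + 0)/4 = -5 + W/4)
A(T, -30)/42348 + ((-11036 + 11009) + 1885)/((4838*(-3))) = (-5 + (¼)*(4985/551))/42348 + ((-11036 + 11009) + 1885)/((4838*(-3))) = (-5 + 4985/2204)*(1/42348) + (-27 + 1885)/(-14514) = -6035/2204*1/42348 + 1858*(-1/14514) = -6035/93334992 - 929/7257 = -9639111507/75259115216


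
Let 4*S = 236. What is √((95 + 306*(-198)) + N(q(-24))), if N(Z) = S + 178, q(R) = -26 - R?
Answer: 4*I*√3766 ≈ 245.47*I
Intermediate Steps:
S = 59 (S = (¼)*236 = 59)
N(Z) = 237 (N(Z) = 59 + 178 = 237)
√((95 + 306*(-198)) + N(q(-24))) = √((95 + 306*(-198)) + 237) = √((95 - 60588) + 237) = √(-60493 + 237) = √(-60256) = 4*I*√3766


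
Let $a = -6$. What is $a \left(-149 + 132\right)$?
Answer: $102$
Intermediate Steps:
$a \left(-149 + 132\right) = - 6 \left(-149 + 132\right) = \left(-6\right) \left(-17\right) = 102$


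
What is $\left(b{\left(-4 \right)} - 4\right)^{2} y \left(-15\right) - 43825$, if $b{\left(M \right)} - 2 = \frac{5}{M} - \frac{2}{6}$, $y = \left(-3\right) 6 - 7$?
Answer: $- \frac{1872475}{48} \approx -39010.0$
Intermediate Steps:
$y = -25$ ($y = -18 - 7 = -25$)
$b{\left(M \right)} = \frac{5}{3} + \frac{5}{M}$ ($b{\left(M \right)} = 2 + \left(\frac{5}{M} - \frac{2}{6}\right) = 2 + \left(\frac{5}{M} - \frac{1}{3}\right) = 2 - \left(\frac{1}{3} - \frac{5}{M}\right) = \frac{5}{3} + \frac{5}{M}$)
$\left(b{\left(-4 \right)} - 4\right)^{2} y \left(-15\right) - 43825 = \left(\left(\frac{5}{3} + \frac{5}{-4}\right) - 4\right)^{2} \left(-25\right) \left(-15\right) - 43825 = \left(\left(\frac{5}{3} + 5 \left(- \frac{1}{4}\right)\right) - 4\right)^{2} \left(-25\right) \left(-15\right) - 43825 = \left(\left(\frac{5}{3} - \frac{5}{4}\right) - 4\right)^{2} \left(-25\right) \left(-15\right) - 43825 = \left(\frac{5}{12} - 4\right)^{2} \left(-25\right) \left(-15\right) - 43825 = \left(- \frac{43}{12}\right)^{2} \left(-25\right) \left(-15\right) - 43825 = \frac{1849}{144} \left(-25\right) \left(-15\right) - 43825 = \left(- \frac{46225}{144}\right) \left(-15\right) - 43825 = \frac{231125}{48} - 43825 = - \frac{1872475}{48}$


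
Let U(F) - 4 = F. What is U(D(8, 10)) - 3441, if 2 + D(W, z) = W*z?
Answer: -3359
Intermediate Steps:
D(W, z) = -2 + W*z
U(F) = 4 + F
U(D(8, 10)) - 3441 = (4 + (-2 + 8*10)) - 3441 = (4 + (-2 + 80)) - 3441 = (4 + 78) - 3441 = 82 - 3441 = -3359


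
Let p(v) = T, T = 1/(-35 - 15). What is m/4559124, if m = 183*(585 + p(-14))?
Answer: 1784189/75985400 ≈ 0.023481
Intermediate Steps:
T = -1/50 (T = 1/(-50) = -1/50 ≈ -0.020000)
p(v) = -1/50
m = 5352567/50 (m = 183*(585 - 1/50) = 183*(29249/50) = 5352567/50 ≈ 1.0705e+5)
m/4559124 = (5352567/50)/4559124 = (5352567/50)*(1/4559124) = 1784189/75985400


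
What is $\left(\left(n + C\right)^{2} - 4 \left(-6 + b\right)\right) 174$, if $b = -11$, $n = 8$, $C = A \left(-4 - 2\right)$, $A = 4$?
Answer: $56376$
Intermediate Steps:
$C = -24$ ($C = 4 \left(-4 - 2\right) = 4 \left(-6\right) = -24$)
$\left(\left(n + C\right)^{2} - 4 \left(-6 + b\right)\right) 174 = \left(\left(8 - 24\right)^{2} - 4 \left(-6 - 11\right)\right) 174 = \left(\left(-16\right)^{2} - -68\right) 174 = \left(256 + 68\right) 174 = 324 \cdot 174 = 56376$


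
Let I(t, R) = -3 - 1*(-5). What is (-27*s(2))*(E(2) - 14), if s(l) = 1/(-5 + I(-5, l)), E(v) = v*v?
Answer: -90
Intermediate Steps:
I(t, R) = 2 (I(t, R) = -3 + 5 = 2)
E(v) = v²
s(l) = -⅓ (s(l) = 1/(-5 + 2) = 1/(-3) = -⅓)
(-27*s(2))*(E(2) - 14) = (-27*(-⅓))*(2² - 14) = 9*(4 - 14) = 9*(-10) = -90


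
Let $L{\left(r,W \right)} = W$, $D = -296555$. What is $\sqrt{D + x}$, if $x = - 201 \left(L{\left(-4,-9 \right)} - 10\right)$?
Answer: $8 i \sqrt{4574} \approx 541.05 i$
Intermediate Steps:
$x = 3819$ ($x = - 201 \left(-9 - 10\right) = \left(-201\right) \left(-19\right) = 3819$)
$\sqrt{D + x} = \sqrt{-296555 + 3819} = \sqrt{-292736} = 8 i \sqrt{4574}$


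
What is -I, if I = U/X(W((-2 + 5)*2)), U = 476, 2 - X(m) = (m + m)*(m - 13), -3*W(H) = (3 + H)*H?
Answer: 238/557 ≈ 0.42729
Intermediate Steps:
W(H) = -H*(3 + H)/3 (W(H) = -(3 + H)*H/3 = -H*(3 + H)/3)
X(m) = 2 - 2*m*(-13 + m) (X(m) = 2 - (m + m)*(m - 13) = 2 - 2*m*(-13 + m))
I = -238/557 (I = 476/(2 - 2*4*(-2 + 5)²*(3 + (-2 + 5)*2)²/9 + 26*(-(-2 + 5)*2*(3 + (-2 + 5)*2)/3)) = 476/(2 - 2*4*(3 + 3*2)² + 26*(-3*2*(3 + 3*2)/3)) = 476/(2 - 2*4*(3 + 6)² + 26*(-⅓*6*(3 + 6))) = 476/(2 - 2*(-⅓*6*9)² + 26*(-⅓*6*9)) = 476/(2 - 2*(-18)² + 26*(-18)) = 476/(2 - 2*324 - 468) = 476/(2 - 648 - 468) = 476/(-1114) = 476*(-1/1114) = -238/557 ≈ -0.42729)
-I = -1*(-238/557) = 238/557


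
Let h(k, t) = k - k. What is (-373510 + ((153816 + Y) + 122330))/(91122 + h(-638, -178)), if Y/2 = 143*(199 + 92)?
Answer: -7069/45561 ≈ -0.15515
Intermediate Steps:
h(k, t) = 0
Y = 83226 (Y = 2*(143*(199 + 92)) = 2*(143*291) = 2*41613 = 83226)
(-373510 + ((153816 + Y) + 122330))/(91122 + h(-638, -178)) = (-373510 + ((153816 + 83226) + 122330))/(91122 + 0) = (-373510 + (237042 + 122330))/91122 = (-373510 + 359372)*(1/91122) = -14138*1/91122 = -7069/45561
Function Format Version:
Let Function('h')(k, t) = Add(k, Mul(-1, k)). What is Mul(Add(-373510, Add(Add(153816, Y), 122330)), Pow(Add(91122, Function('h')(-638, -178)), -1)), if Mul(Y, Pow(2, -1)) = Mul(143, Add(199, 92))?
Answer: Rational(-7069, 45561) ≈ -0.15515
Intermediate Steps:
Function('h')(k, t) = 0
Y = 83226 (Y = Mul(2, Mul(143, Add(199, 92))) = Mul(2, Mul(143, 291)) = Mul(2, 41613) = 83226)
Mul(Add(-373510, Add(Add(153816, Y), 122330)), Pow(Add(91122, Function('h')(-638, -178)), -1)) = Mul(Add(-373510, Add(Add(153816, 83226), 122330)), Pow(Add(91122, 0), -1)) = Mul(Add(-373510, Add(237042, 122330)), Pow(91122, -1)) = Mul(Add(-373510, 359372), Rational(1, 91122)) = Mul(-14138, Rational(1, 91122)) = Rational(-7069, 45561)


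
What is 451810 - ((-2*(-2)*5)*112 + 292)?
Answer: 449278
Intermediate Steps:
451810 - ((-2*(-2)*5)*112 + 292) = 451810 - ((4*5)*112 + 292) = 451810 - (20*112 + 292) = 451810 - (2240 + 292) = 451810 - 1*2532 = 451810 - 2532 = 449278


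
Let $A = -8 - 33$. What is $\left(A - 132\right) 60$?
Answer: $-10380$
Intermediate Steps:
$A = -41$ ($A = -8 - 33 = -41$)
$\left(A - 132\right) 60 = \left(-41 - 132\right) 60 = \left(-173\right) 60 = -10380$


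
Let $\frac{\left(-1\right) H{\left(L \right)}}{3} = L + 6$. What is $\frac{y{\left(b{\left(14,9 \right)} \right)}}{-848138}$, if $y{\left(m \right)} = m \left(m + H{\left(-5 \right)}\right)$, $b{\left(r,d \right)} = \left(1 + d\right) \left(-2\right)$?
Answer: $- \frac{230}{424069} \approx -0.00054237$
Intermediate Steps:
$H{\left(L \right)} = -18 - 3 L$ ($H{\left(L \right)} = - 3 \left(L + 6\right) = - 3 \left(6 + L\right) = -18 - 3 L$)
$b{\left(r,d \right)} = -2 - 2 d$
$y{\left(m \right)} = m \left(-3 + m\right)$ ($y{\left(m \right)} = m \left(m - 3\right) = m \left(-3 + m\right)$)
$\frac{y{\left(b{\left(14,9 \right)} \right)}}{-848138} = \frac{\left(-2 - 18\right) \left(-3 - 20\right)}{-848138} = \left(-2 - 18\right) \left(-3 - 20\right) \left(- \frac{1}{848138}\right) = - 20 \left(-3 - 20\right) \left(- \frac{1}{848138}\right) = \left(-20\right) \left(-23\right) \left(- \frac{1}{848138}\right) = 460 \left(- \frac{1}{848138}\right) = - \frac{230}{424069}$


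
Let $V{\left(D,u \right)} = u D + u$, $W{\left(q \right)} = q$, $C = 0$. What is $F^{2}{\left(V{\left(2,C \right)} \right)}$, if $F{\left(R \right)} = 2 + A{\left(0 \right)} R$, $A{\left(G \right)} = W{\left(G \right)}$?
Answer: $4$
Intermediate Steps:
$A{\left(G \right)} = G$
$V{\left(D,u \right)} = u + D u$ ($V{\left(D,u \right)} = D u + u = u + D u$)
$F{\left(R \right)} = 2$ ($F{\left(R \right)} = 2 + 0 R = 2 + 0 = 2$)
$F^{2}{\left(V{\left(2,C \right)} \right)} = 2^{2} = 4$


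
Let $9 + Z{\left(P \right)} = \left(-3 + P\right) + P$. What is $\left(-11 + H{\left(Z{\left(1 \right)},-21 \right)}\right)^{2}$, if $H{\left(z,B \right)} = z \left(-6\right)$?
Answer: $2401$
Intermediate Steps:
$Z{\left(P \right)} = -12 + 2 P$ ($Z{\left(P \right)} = -9 + \left(\left(-3 + P\right) + P\right) = -9 + \left(-3 + 2 P\right) = -12 + 2 P$)
$H{\left(z,B \right)} = - 6 z$
$\left(-11 + H{\left(Z{\left(1 \right)},-21 \right)}\right)^{2} = \left(-11 - 6 \left(-12 + 2 \cdot 1\right)\right)^{2} = \left(-11 - 6 \left(-12 + 2\right)\right)^{2} = \left(-11 - -60\right)^{2} = \left(-11 + 60\right)^{2} = 49^{2} = 2401$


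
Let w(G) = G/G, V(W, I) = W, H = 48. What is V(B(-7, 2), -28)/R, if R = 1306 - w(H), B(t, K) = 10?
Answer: 2/261 ≈ 0.0076628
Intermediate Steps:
w(G) = 1
R = 1305 (R = 1306 - 1*1 = 1306 - 1 = 1305)
V(B(-7, 2), -28)/R = 10/1305 = 10*(1/1305) = 2/261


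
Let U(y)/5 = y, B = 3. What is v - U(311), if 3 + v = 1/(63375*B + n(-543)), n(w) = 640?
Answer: -297211869/190765 ≈ -1558.0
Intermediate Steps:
U(y) = 5*y
v = -572294/190765 (v = -3 + 1/(63375*3 + 640) = -3 + 1/(190125 + 640) = -3 + 1/190765 = -572294/190765 ≈ -3.0000)
v - U(311) = -572294/190765 - 5*311 = -572294/190765 - 1*1555 = -572294/190765 - 1555 = -297211869/190765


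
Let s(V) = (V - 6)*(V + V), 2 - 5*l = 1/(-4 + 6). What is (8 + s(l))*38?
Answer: 4351/25 ≈ 174.04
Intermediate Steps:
l = 3/10 (l = 2/5 - 1/(5*(-4 + 6)) = 2/5 - 1/5/2 = 2/5 - 1/5*1/2 = 2/5 - 1/10 = 3/10 ≈ 0.30000)
s(V) = 2*V*(-6 + V) (s(V) = (-6 + V)*(2*V) = 2*V*(-6 + V))
(8 + s(l))*38 = (8 + 2*(3/10)*(-6 + 3/10))*38 = (8 + 2*(3/10)*(-57/10))*38 = (8 - 171/50)*38 = (229/50)*38 = 4351/25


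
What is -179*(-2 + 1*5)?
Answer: -537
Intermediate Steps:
-179*(-2 + 1*5) = -179*(-2 + 5) = -179*3 = -537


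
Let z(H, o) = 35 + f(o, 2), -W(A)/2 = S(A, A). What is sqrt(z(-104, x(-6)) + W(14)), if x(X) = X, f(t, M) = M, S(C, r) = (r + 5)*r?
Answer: 3*I*sqrt(55) ≈ 22.249*I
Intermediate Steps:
S(C, r) = r*(5 + r) (S(C, r) = (5 + r)*r = r*(5 + r))
W(A) = -2*A*(5 + A)
z(H, o) = 37 (z(H, o) = 35 + 2 = 37)
sqrt(z(-104, x(-6)) + W(14)) = sqrt(37 - 2*14*(5 + 14)) = sqrt(37 - 2*14*19) = sqrt(37 - 532) = sqrt(-495) = 3*I*sqrt(55)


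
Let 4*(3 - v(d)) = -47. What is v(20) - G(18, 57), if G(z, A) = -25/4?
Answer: 21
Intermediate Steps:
G(z, A) = -25/4 (G(z, A) = -25*¼ = -25/4)
v(d) = 59/4 (v(d) = 3 - ¼*(-47) = 3 + 47/4 = 59/4)
v(20) - G(18, 57) = 59/4 - 1*(-25/4) = 59/4 + 25/4 = 21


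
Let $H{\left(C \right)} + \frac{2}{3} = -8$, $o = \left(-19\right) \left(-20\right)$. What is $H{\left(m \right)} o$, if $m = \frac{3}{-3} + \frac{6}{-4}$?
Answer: $- \frac{9880}{3} \approx -3293.3$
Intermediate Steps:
$m = - \frac{5}{2}$ ($m = 3 \left(- \frac{1}{3}\right) + 6 \left(- \frac{1}{4}\right) = -1 - \frac{3}{2} = - \frac{5}{2} \approx -2.5$)
$o = 380$
$H{\left(C \right)} = - \frac{26}{3}$ ($H{\left(C \right)} = - \frac{2}{3} - 8 = - \frac{26}{3}$)
$H{\left(m \right)} o = \left(- \frac{26}{3}\right) 380 = - \frac{9880}{3}$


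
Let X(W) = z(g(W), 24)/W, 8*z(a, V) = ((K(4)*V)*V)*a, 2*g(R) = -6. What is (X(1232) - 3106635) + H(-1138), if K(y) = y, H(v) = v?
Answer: -239298575/77 ≈ -3.1078e+6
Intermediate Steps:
g(R) = -3 (g(R) = (½)*(-6) = -3)
z(a, V) = a*V²/2 (z(a, V) = (((4*V)*V)*a)/8 = ((4*V²)*a)/8 = (4*a*V²)/8 = a*V²/2)
X(W) = -864/W (X(W) = ((½)*(-3)*24²)/W = ((½)*(-3)*576)/W = -864/W)
(X(1232) - 3106635) + H(-1138) = (-864/1232 - 3106635) - 1138 = (-864*1/1232 - 3106635) - 1138 = (-54/77 - 3106635) - 1138 = -239210949/77 - 1138 = -239298575/77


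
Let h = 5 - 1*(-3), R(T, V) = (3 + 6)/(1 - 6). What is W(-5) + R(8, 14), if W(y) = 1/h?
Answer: -67/40 ≈ -1.6750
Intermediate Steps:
R(T, V) = -9/5 (R(T, V) = 9/(-5) = 9*(-⅕) = -9/5)
h = 8 (h = 5 + 3 = 8)
W(y) = ⅛ (W(y) = 1/8 = ⅛)
W(-5) + R(8, 14) = ⅛ - 9/5 = -67/40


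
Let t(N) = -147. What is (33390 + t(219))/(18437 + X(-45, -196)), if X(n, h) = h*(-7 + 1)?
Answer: 33243/19613 ≈ 1.6949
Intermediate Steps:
X(n, h) = -6*h (X(n, h) = h*(-6) = -6*h)
(33390 + t(219))/(18437 + X(-45, -196)) = (33390 - 147)/(18437 - 6*(-196)) = 33243/(18437 + 1176) = 33243/19613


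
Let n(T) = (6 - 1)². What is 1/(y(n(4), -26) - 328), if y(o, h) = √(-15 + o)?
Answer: -164/53787 - √10/107574 ≈ -0.0030785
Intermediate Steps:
n(T) = 25 (n(T) = 5² = 25)
1/(y(n(4), -26) - 328) = 1/(√(-15 + 25) - 328) = 1/(√10 - 328) = 1/(-328 + √10)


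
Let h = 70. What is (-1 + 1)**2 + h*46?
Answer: 3220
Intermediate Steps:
(-1 + 1)**2 + h*46 = (-1 + 1)**2 + 70*46 = 0**2 + 3220 = 0 + 3220 = 3220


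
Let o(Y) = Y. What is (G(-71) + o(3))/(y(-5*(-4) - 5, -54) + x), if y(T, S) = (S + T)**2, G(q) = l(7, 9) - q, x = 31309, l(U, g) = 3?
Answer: 11/4690 ≈ 0.0023454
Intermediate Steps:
G(q) = 3 - q
(G(-71) + o(3))/(y(-5*(-4) - 5, -54) + x) = ((3 - 1*(-71)) + 3)/((-54 + (-5*(-4) - 5))**2 + 31309) = ((3 + 71) + 3)/((-54 + (20 - 5))**2 + 31309) = (74 + 3)/((-54 + 15)**2 + 31309) = 77/((-39)**2 + 31309) = 77/(1521 + 31309) = 77/32830 = 77*(1/32830) = 11/4690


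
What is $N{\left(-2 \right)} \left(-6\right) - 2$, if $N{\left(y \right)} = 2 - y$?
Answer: $-26$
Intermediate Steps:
$N{\left(-2 \right)} \left(-6\right) - 2 = \left(2 - -2\right) \left(-6\right) - 2 = \left(2 + 2\right) \left(-6\right) - 2 = 4 \left(-6\right) - 2 = -24 - 2 = -26$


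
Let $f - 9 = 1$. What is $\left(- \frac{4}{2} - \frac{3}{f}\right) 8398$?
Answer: $- \frac{96577}{5} \approx -19315.0$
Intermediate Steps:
$f = 10$ ($f = 9 + 1 = 10$)
$\left(- \frac{4}{2} - \frac{3}{f}\right) 8398 = \left(- \frac{4}{2} - \frac{3}{10}\right) 8398 = \left(\left(-4\right) \frac{1}{2} - \frac{3}{10}\right) 8398 = \left(-2 - \frac{3}{10}\right) 8398 = \left(- \frac{23}{10}\right) 8398 = - \frac{96577}{5}$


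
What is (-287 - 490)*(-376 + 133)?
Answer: 188811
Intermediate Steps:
(-287 - 490)*(-376 + 133) = -777*(-243) = 188811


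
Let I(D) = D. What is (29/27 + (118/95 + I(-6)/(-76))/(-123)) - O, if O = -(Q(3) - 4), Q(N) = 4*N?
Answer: 1906291/210330 ≈ 9.0633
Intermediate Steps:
O = -8 (O = -(4*3 - 4) = -(12 - 4) = -1*8 = -8)
(29/27 + (118/95 + I(-6)/(-76))/(-123)) - O = (29/27 + (118/95 - 6/(-76))/(-123)) - 1*(-8) = (29*(1/27) + (118*(1/95) - 6*(-1/76))*(-1/123)) + 8 = (29/27 + (118/95 + 3/38)*(-1/123)) + 8 = (29/27 + (251/190)*(-1/123)) + 8 = (29/27 - 251/23370) + 8 = 223651/210330 + 8 = 1906291/210330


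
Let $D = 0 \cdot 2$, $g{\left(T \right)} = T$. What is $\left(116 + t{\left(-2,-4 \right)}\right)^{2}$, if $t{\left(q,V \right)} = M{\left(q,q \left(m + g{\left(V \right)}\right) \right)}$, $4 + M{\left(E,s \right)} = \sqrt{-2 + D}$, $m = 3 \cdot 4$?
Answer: $\left(112 + i \sqrt{2}\right)^{2} \approx 12542.0 + 316.78 i$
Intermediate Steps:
$D = 0$
$m = 12$
$M{\left(E,s \right)} = -4 + i \sqrt{2}$ ($M{\left(E,s \right)} = -4 + \sqrt{-2 + 0} = -4 + \sqrt{-2} = -4 + i \sqrt{2}$)
$t{\left(q,V \right)} = -4 + i \sqrt{2}$
$\left(116 + t{\left(-2,-4 \right)}\right)^{2} = \left(116 - \left(4 - i \sqrt{2}\right)\right)^{2} = \left(112 + i \sqrt{2}\right)^{2}$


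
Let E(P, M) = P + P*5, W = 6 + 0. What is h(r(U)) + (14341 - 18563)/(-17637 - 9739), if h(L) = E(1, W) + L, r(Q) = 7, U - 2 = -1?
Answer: 180055/13688 ≈ 13.154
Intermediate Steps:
U = 1 (U = 2 - 1 = 1)
W = 6
E(P, M) = 6*P (E(P, M) = P + 5*P = 6*P)
h(L) = 6 + L (h(L) = 6*1 + L = 6 + L)
h(r(U)) + (14341 - 18563)/(-17637 - 9739) = (6 + 7) + (14341 - 18563)/(-17637 - 9739) = 13 - 4222/(-27376) = 13 - 4222*(-1/27376) = 13 + 2111/13688 = 180055/13688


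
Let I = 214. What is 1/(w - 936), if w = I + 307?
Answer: -1/415 ≈ -0.0024096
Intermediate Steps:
w = 521 (w = 214 + 307 = 521)
1/(w - 936) = 1/(521 - 936) = 1/(-415) = -1/415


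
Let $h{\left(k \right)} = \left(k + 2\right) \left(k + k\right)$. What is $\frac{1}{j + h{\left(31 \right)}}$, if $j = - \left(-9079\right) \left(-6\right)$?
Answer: $- \frac{1}{52428} \approx -1.9074 \cdot 10^{-5}$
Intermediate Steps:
$j = -54474$ ($j = \left(-1\right) 54474 = -54474$)
$h{\left(k \right)} = 2 k \left(2 + k\right)$ ($h{\left(k \right)} = \left(2 + k\right) 2 k = 2 k \left(2 + k\right)$)
$\frac{1}{j + h{\left(31 \right)}} = \frac{1}{-54474 + 2 \cdot 31 \left(2 + 31\right)} = \frac{1}{-54474 + 2 \cdot 31 \cdot 33} = \frac{1}{-54474 + 2046} = \frac{1}{-52428} = - \frac{1}{52428}$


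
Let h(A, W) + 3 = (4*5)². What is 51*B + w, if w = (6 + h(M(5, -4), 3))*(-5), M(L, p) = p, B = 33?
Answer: -332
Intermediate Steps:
h(A, W) = 397 (h(A, W) = -3 + (4*5)² = -3 + 20² = -3 + 400 = 397)
w = -2015 (w = (6 + 397)*(-5) = 403*(-5) = -2015)
51*B + w = 51*33 - 2015 = 1683 - 2015 = -332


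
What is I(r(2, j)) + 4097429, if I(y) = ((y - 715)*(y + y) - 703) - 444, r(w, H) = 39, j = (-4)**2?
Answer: 4043554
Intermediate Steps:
j = 16
I(y) = -1147 + 2*y*(-715 + y) (I(y) = ((-715 + y)*(2*y) - 703) - 444 = (2*y*(-715 + y) - 703) - 444 = (-703 + 2*y*(-715 + y)) - 444 = -1147 + 2*y*(-715 + y))
I(r(2, j)) + 4097429 = (-1147 - 1430*39 + 2*39**2) + 4097429 = (-1147 - 55770 + 2*1521) + 4097429 = (-1147 - 55770 + 3042) + 4097429 = -53875 + 4097429 = 4043554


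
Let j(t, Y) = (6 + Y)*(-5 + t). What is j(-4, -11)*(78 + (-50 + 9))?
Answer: 1665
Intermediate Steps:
j(t, Y) = (-5 + t)*(6 + Y)
j(-4, -11)*(78 + (-50 + 9)) = (-30 - 5*(-11) + 6*(-4) - 11*(-4))*(78 + (-50 + 9)) = (-30 + 55 - 24 + 44)*(78 - 41) = 45*37 = 1665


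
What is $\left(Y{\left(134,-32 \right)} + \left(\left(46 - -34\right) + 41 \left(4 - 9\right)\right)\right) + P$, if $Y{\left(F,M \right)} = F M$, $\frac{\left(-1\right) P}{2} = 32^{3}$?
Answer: $-69949$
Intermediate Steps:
$P = -65536$ ($P = - 2 \cdot 32^{3} = \left(-2\right) 32768 = -65536$)
$\left(Y{\left(134,-32 \right)} + \left(\left(46 - -34\right) + 41 \left(4 - 9\right)\right)\right) + P = \left(134 \left(-32\right) + \left(\left(46 - -34\right) + 41 \left(4 - 9\right)\right)\right) - 65536 = \left(-4288 + \left(\left(46 + 34\right) + 41 \left(-5\right)\right)\right) - 65536 = \left(-4288 + \left(80 - 205\right)\right) - 65536 = \left(-4288 - 125\right) - 65536 = -4413 - 65536 = -69949$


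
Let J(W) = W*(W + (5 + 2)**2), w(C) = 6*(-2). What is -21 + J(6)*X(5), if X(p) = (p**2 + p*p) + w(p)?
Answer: 12519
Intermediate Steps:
w(C) = -12
J(W) = W*(49 + W) (J(W) = W*(W + 7**2) = W*(W + 49) = W*(49 + W))
X(p) = -12 + 2*p**2 (X(p) = (p**2 + p*p) - 12 = (p**2 + p**2) - 12 = 2*p**2 - 12 = -12 + 2*p**2)
-21 + J(6)*X(5) = -21 + (6*(49 + 6))*(-12 + 2*5**2) = -21 + (6*55)*(-12 + 2*25) = -21 + 330*(-12 + 50) = -21 + 330*38 = -21 + 12540 = 12519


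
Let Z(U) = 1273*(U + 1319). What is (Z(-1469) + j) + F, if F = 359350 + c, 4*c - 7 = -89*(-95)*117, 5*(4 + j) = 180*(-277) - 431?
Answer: 4056483/10 ≈ 4.0565e+5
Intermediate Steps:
j = -50311/5 (j = -4 + (180*(-277) - 431)/5 = -4 + (-49860 - 431)/5 = -4 + (1/5)*(-50291) = -4 - 50291/5 = -50311/5 ≈ -10062.)
Z(U) = 1679087 + 1273*U (Z(U) = 1273*(1319 + U) = 1679087 + 1273*U)
c = 494621/2 (c = 7/4 + (-89*(-95)*117)/4 = 7/4 + (8455*117)/4 = 7/4 + (1/4)*989235 = 7/4 + 989235/4 = 494621/2 ≈ 2.4731e+5)
F = 1213321/2 (F = 359350 + 494621/2 = 1213321/2 ≈ 6.0666e+5)
(Z(-1469) + j) + F = ((1679087 + 1273*(-1469)) - 50311/5) + 1213321/2 = ((1679087 - 1870037) - 50311/5) + 1213321/2 = (-190950 - 50311/5) + 1213321/2 = -1005061/5 + 1213321/2 = 4056483/10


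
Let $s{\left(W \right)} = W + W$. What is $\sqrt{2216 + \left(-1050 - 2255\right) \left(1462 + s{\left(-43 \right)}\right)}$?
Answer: $2 i \sqrt{1136366} \approx 2132.0 i$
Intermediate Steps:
$s{\left(W \right)} = 2 W$
$\sqrt{2216 + \left(-1050 - 2255\right) \left(1462 + s{\left(-43 \right)}\right)} = \sqrt{2216 + \left(-1050 - 2255\right) \left(1462 + 2 \left(-43\right)\right)} = \sqrt{2216 - 3305 \left(1462 - 86\right)} = \sqrt{2216 - 4547680} = \sqrt{-4545464} = 2 i \sqrt{1136366}$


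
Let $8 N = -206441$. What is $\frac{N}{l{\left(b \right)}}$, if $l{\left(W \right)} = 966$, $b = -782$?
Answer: $- \frac{206441}{7728} \approx -26.713$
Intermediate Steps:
$N = - \frac{206441}{8}$ ($N = \frac{1}{8} \left(-206441\right) = - \frac{206441}{8} \approx -25805.0$)
$\frac{N}{l{\left(b \right)}} = - \frac{206441}{8 \cdot 966} = \left(- \frac{206441}{8}\right) \frac{1}{966} = - \frac{206441}{7728}$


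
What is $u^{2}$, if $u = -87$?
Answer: $7569$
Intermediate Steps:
$u^{2} = \left(-87\right)^{2} = 7569$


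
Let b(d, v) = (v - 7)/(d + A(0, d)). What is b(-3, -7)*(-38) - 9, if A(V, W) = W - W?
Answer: -559/3 ≈ -186.33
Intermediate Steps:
A(V, W) = 0
b(d, v) = (-7 + v)/d (b(d, v) = (v - 7)/(d + 0) = (-7 + v)/d)
b(-3, -7)*(-38) - 9 = ((-7 - 7)/(-3))*(-38) - 9 = -1/3*(-14)*(-38) - 9 = (14/3)*(-38) - 9 = -532/3 - 9 = -559/3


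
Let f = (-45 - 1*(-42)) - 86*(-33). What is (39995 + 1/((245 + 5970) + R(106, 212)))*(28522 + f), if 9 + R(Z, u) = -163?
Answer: 7578666619602/6043 ≈ 1.2541e+9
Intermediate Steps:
R(Z, u) = -172 (R(Z, u) = -9 - 163 = -172)
f = 2835 (f = (-45 + 42) + 2838 = -3 + 2838 = 2835)
(39995 + 1/((245 + 5970) + R(106, 212)))*(28522 + f) = (39995 + 1/((245 + 5970) - 172))*(28522 + 2835) = (39995 + 1/(6215 - 172))*31357 = (39995 + 1/6043)*31357 = (241689786/6043)*31357 = 7578666619602/6043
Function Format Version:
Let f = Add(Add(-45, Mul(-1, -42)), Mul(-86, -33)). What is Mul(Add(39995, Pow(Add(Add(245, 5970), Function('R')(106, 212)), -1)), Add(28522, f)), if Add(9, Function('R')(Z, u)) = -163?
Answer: Rational(7578666619602, 6043) ≈ 1.2541e+9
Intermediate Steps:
Function('R')(Z, u) = -172 (Function('R')(Z, u) = Add(-9, -163) = -172)
f = 2835 (f = Add(Add(-45, 42), 2838) = Add(-3, 2838) = 2835)
Mul(Add(39995, Pow(Add(Add(245, 5970), Function('R')(106, 212)), -1)), Add(28522, f)) = Mul(Add(39995, Pow(Add(Add(245, 5970), -172), -1)), Add(28522, 2835)) = Mul(Add(39995, Pow(Add(6215, -172), -1)), 31357) = Mul(Add(39995, Pow(6043, -1)), 31357) = Mul(Add(39995, Rational(1, 6043)), 31357) = Mul(Rational(241689786, 6043), 31357) = Rational(7578666619602, 6043)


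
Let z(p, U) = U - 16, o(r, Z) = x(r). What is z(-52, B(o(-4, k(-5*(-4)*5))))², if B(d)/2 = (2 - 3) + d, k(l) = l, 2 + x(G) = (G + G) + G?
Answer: 2116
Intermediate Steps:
x(G) = -2 + 3*G (x(G) = -2 + ((G + G) + G) = -2 + (2*G + G) = -2 + 3*G)
o(r, Z) = -2 + 3*r
B(d) = -2 + 2*d (B(d) = 2*((2 - 3) + d) = 2*(-1 + d) = -2 + 2*d)
z(p, U) = -16 + U
z(-52, B(o(-4, k(-5*(-4)*5))))² = (-16 + (-2 + 2*(-2 + 3*(-4))))² = (-16 + (-2 + 2*(-2 - 12)))² = (-16 + (-2 + 2*(-14)))² = (-16 + (-2 - 28))² = (-16 - 30)² = (-46)² = 2116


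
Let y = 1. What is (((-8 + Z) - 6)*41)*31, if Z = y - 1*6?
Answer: -24149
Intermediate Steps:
Z = -5 (Z = 1 - 1*6 = 1 - 6 = -5)
(((-8 + Z) - 6)*41)*31 = (((-8 - 5) - 6)*41)*31 = ((-13 - 6)*41)*31 = -19*41*31 = -779*31 = -24149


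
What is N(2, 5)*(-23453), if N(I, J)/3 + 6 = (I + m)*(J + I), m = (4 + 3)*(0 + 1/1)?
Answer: -4010463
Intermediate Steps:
m = 7 (m = 7*(0 + 1) = 7*1 = 7)
N(I, J) = -18 + 3*(7 + I)*(I + J) (N(I, J) = -18 + 3*((I + 7)*(J + I)) = -18 + 3*((7 + I)*(I + J)) = -18 + 3*(7 + I)*(I + J))
N(2, 5)*(-23453) = (-18 + 3*2**2 + 21*2 + 21*5 + 3*2*5)*(-23453) = (-18 + 3*4 + 42 + 105 + 30)*(-23453) = (-18 + 12 + 42 + 105 + 30)*(-23453) = 171*(-23453) = -4010463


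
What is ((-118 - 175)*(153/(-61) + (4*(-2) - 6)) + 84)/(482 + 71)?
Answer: 300175/33733 ≈ 8.8986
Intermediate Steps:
((-118 - 175)*(153/(-61) + (4*(-2) - 6)) + 84)/(482 + 71) = (-293*(153*(-1/61) + (-8 - 6)) + 84)/553 = (-293*(-153/61 - 14) + 84)*(1/553) = (-293*(-1007/61) + 84)*(1/553) = (295051/61 + 84)*(1/553) = (300175/61)*(1/553) = 300175/33733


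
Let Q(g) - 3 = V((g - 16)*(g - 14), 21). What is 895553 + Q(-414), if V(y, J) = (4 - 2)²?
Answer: 895560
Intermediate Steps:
V(y, J) = 4 (V(y, J) = 2² = 4)
Q(g) = 7 (Q(g) = 3 + 4 = 7)
895553 + Q(-414) = 895553 + 7 = 895560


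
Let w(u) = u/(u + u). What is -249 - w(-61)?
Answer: -499/2 ≈ -249.50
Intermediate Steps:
w(u) = ½ (w(u) = u/((2*u)) = u*(1/(2*u)) = ½)
-249 - w(-61) = -249 - 1*½ = -249 - ½ = -499/2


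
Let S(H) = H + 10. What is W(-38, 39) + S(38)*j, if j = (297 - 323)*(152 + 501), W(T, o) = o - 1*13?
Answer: -814918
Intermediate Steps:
W(T, o) = -13 + o (W(T, o) = o - 13 = -13 + o)
j = -16978 (j = -26*653 = -16978)
S(H) = 10 + H
W(-38, 39) + S(38)*j = (-13 + 39) + (10 + 38)*(-16978) = 26 + 48*(-16978) = 26 - 814944 = -814918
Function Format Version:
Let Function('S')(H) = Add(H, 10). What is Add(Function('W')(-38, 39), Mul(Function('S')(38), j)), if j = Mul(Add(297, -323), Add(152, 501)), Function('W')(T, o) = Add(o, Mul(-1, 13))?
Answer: -814918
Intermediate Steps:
Function('W')(T, o) = Add(-13, o) (Function('W')(T, o) = Add(o, -13) = Add(-13, o))
j = -16978 (j = Mul(-26, 653) = -16978)
Function('S')(H) = Add(10, H)
Add(Function('W')(-38, 39), Mul(Function('S')(38), j)) = Add(Add(-13, 39), Mul(Add(10, 38), -16978)) = Add(26, Mul(48, -16978)) = Add(26, -814944) = -814918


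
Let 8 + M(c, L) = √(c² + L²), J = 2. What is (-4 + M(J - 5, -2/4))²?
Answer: (24 - √37)²/4 ≈ 80.257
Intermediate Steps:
M(c, L) = -8 + √(L² + c²) (M(c, L) = -8 + √(c² + L²) = -8 + √(L² + c²))
(-4 + M(J - 5, -2/4))² = (-4 + (-8 + √((-2/4)² + (2 - 5)²)))² = (-4 + (-8 + √((-2*¼)² + (-3)²)))² = (-4 + (-8 + √((-½)² + 9)))² = (-4 + (-8 + √(¼ + 9)))² = (-4 + (-8 + √(37/4)))² = (-4 + (-8 + √37/2))² = (-12 + √37/2)²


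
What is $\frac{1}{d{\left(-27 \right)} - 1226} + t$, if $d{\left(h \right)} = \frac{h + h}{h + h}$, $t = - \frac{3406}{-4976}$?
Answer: $\frac{2083687}{3047800} \approx 0.68367$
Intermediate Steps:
$t = \frac{1703}{2488}$ ($t = \left(-3406\right) \left(- \frac{1}{4976}\right) = \frac{1703}{2488} \approx 0.68449$)
$d{\left(h \right)} = 1$ ($d{\left(h \right)} = \frac{2 h}{2 h} = 2 h \frac{1}{2 h} = 1$)
$\frac{1}{d{\left(-27 \right)} - 1226} + t = \frac{1}{1 - 1226} + \frac{1703}{2488} = \frac{1}{-1225} + \frac{1703}{2488} = - \frac{1}{1225} + \frac{1703}{2488} = \frac{2083687}{3047800}$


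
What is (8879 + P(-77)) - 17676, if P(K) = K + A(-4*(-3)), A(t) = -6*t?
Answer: -8946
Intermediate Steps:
P(K) = -72 + K (P(K) = K - (-24)*(-3) = K - 6*12 = K - 72 = -72 + K)
(8879 + P(-77)) - 17676 = (8879 + (-72 - 77)) - 17676 = (8879 - 149) - 17676 = 8730 - 17676 = -8946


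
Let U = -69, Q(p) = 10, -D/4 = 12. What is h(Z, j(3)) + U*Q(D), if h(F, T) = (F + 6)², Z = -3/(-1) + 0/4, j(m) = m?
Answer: -609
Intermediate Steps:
D = -48 (D = -4*12 = -48)
Z = 3 (Z = -3*(-1) + 0*(¼) = 3 + 0 = 3)
h(F, T) = (6 + F)²
h(Z, j(3)) + U*Q(D) = (6 + 3)² - 69*10 = 9² - 690 = 81 - 690 = -609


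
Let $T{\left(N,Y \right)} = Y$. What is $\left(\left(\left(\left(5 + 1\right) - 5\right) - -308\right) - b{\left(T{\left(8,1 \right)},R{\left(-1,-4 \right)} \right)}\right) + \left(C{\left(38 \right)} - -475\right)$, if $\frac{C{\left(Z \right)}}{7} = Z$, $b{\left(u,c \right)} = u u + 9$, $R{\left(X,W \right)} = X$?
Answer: $1040$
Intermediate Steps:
$b{\left(u,c \right)} = 9 + u^{2}$ ($b{\left(u,c \right)} = u^{2} + 9 = 9 + u^{2}$)
$C{\left(Z \right)} = 7 Z$
$\left(\left(\left(\left(5 + 1\right) - 5\right) - -308\right) - b{\left(T{\left(8,1 \right)},R{\left(-1,-4 \right)} \right)}\right) + \left(C{\left(38 \right)} - -475\right) = \left(\left(\left(\left(5 + 1\right) - 5\right) - -308\right) - \left(9 + 1^{2}\right)\right) + \left(7 \cdot 38 - -475\right) = \left(\left(\left(6 - 5\right) + 308\right) - \left(9 + 1\right)\right) + \left(266 + 475\right) = \left(\left(1 + 308\right) - 10\right) + 741 = \left(309 - 10\right) + 741 = 299 + 741 = 1040$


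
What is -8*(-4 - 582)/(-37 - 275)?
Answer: -586/39 ≈ -15.026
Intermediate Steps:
-8*(-4 - 582)/(-37 - 275) = -(-4688)/(-312) = -(-4688)*(-1)/312 = -8*293/156 = -586/39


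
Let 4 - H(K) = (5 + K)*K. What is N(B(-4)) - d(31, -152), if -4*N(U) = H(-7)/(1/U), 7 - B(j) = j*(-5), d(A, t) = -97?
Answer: 129/2 ≈ 64.500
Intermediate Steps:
B(j) = 7 + 5*j (B(j) = 7 - j*(-5) = 7 - (-5)*j = 7 + 5*j)
H(K) = 4 - K*(5 + K) (H(K) = 4 - (5 + K)*K = 4 - K*(5 + K))
N(U) = 5*U/2 (N(U) = -(4 - 1*(-7)² - 5*(-7))/(4*(1/U)) = -(4 - 1*49 + 35)*U/4 = -(4 - 49 + 35)*U/4 = -(-5)*U/2 = 5*U/2)
N(B(-4)) - d(31, -152) = 5*(7 + 5*(-4))/2 - 1*(-97) = 5*(7 - 20)/2 + 97 = (5/2)*(-13) + 97 = -65/2 + 97 = 129/2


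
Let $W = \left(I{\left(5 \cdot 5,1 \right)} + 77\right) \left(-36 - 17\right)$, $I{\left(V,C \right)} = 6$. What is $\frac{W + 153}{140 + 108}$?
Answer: $- \frac{2123}{124} \approx -17.121$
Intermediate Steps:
$W = -4399$ ($W = \left(6 + 77\right) \left(-36 - 17\right) = 83 \left(-53\right) = -4399$)
$\frac{W + 153}{140 + 108} = \frac{-4399 + 153}{140 + 108} = - \frac{4246}{248} = \left(-4246\right) \frac{1}{248} = - \frac{2123}{124}$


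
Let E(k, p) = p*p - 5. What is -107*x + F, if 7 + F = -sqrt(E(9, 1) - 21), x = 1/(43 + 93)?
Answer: -1059/136 - 5*I ≈ -7.7868 - 5.0*I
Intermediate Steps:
E(k, p) = -5 + p**2 (E(k, p) = p**2 - 5 = -5 + p**2)
x = 1/136 ≈ 0.0073529
F = -7 - 5*I (F = -7 - sqrt((-5 + 1**2) - 21) = -7 - sqrt((-5 + 1) - 21) = -7 - sqrt(-4 - 21) = -7 - sqrt(-25) = -7 - 5*I ≈ -7.0 - 5.0*I)
-107*x + F = -107*1/136 + (-7 - 5*I) = -107/136 + (-7 - 5*I) = -1059/136 - 5*I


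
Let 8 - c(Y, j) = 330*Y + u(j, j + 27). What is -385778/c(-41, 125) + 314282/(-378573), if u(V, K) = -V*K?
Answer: -510690335/40254929 ≈ -12.686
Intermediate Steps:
u(V, K) = -K*V
c(Y, j) = 8 - 330*Y + j*(27 + j) (c(Y, j) = 8 - (330*Y - (j + 27)*j) = 8 - (330*Y - (27 + j)*j) = 8 - (330*Y - j*(27 + j)) = 8 + (-330*Y + j*(27 + j)) = 8 - 330*Y + j*(27 + j))
-385778/c(-41, 125) + 314282/(-378573) = -385778/(8 - 330*(-41) + 125*(27 + 125)) + 314282/(-378573) = -385778/(8 + 13530 + 125*152) + 314282*(-1/378573) = -385778/(8 + 13530 + 19000) - 314282/378573 = -385778/32538 - 314282/378573 = -385778*1/32538 - 314282/378573 = -192889/16269 - 314282/378573 = -510690335/40254929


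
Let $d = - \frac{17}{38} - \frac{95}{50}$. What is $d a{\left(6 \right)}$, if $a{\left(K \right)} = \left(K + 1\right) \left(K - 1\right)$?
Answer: $- \frac{1561}{19} \approx -82.158$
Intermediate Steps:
$a{\left(K \right)} = \left(1 + K\right) \left(-1 + K\right)$
$d = - \frac{223}{95}$ ($d = \left(-17\right) \frac{1}{38} - \frac{19}{10} = - \frac{17}{38} - \frac{19}{10} = - \frac{223}{95} \approx -2.3474$)
$d a{\left(6 \right)} = - \frac{223 \left(-1 + 6^{2}\right)}{95} = - \frac{223 \left(-1 + 36\right)}{95} = \left(- \frac{223}{95}\right) 35 = - \frac{1561}{19}$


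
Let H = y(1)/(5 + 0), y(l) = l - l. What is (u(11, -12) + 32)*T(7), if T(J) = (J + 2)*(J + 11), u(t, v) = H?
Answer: 5184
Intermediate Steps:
y(l) = 0
H = 0 (H = 0/(5 + 0) = 0/5 = 0*(⅕) = 0)
u(t, v) = 0
T(J) = (2 + J)*(11 + J)
(u(11, -12) + 32)*T(7) = (0 + 32)*(22 + 7² + 13*7) = 32*(22 + 49 + 91) = 32*162 = 5184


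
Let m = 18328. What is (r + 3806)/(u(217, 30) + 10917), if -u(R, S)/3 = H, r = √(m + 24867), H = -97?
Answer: 1903/5604 + √43195/11208 ≈ 0.35812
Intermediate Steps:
r = √43195 (r = √(18328 + 24867) = √43195 ≈ 207.83)
u(R, S) = 291 (u(R, S) = -3*(-97) = 291)
(r + 3806)/(u(217, 30) + 10917) = (√43195 + 3806)/(291 + 10917) = (3806 + √43195)/11208 = (3806 + √43195)*(1/11208) = 1903/5604 + √43195/11208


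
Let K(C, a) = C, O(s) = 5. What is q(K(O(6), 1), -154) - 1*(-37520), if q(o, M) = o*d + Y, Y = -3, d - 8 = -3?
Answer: 37542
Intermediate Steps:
d = 5 (d = 8 - 3 = 5)
q(o, M) = -3 + 5*o (q(o, M) = o*5 - 3 = 5*o - 3 = -3 + 5*o)
q(K(O(6), 1), -154) - 1*(-37520) = (-3 + 5*5) - 1*(-37520) = (-3 + 25) + 37520 = 22 + 37520 = 37542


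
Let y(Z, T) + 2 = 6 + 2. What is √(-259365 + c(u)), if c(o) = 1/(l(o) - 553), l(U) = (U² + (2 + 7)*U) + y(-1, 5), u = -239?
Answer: I*√85355953169518/18141 ≈ 509.28*I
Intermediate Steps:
y(Z, T) = 6 (y(Z, T) = -2 + (6 + 2) = -2 + 8 = 6)
l(U) = 6 + U² + 9*U (l(U) = (U² + (2 + 7)*U) + 6 = (U² + 9*U) + 6 = 6 + U² + 9*U)
c(o) = 1/(-547 + o² + 9*o) (c(o) = 1/((6 + o² + 9*o) - 553) = 1/(-547 + o² + 9*o))
√(-259365 + c(u)) = √(-259365 + 1/(-547 + (-239)² + 9*(-239))) = √(-259365 + 1/(-547 + 57121 - 2151)) = √(-259365 + 1/54423) = √(-14115421394/54423) = I*√85355953169518/18141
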